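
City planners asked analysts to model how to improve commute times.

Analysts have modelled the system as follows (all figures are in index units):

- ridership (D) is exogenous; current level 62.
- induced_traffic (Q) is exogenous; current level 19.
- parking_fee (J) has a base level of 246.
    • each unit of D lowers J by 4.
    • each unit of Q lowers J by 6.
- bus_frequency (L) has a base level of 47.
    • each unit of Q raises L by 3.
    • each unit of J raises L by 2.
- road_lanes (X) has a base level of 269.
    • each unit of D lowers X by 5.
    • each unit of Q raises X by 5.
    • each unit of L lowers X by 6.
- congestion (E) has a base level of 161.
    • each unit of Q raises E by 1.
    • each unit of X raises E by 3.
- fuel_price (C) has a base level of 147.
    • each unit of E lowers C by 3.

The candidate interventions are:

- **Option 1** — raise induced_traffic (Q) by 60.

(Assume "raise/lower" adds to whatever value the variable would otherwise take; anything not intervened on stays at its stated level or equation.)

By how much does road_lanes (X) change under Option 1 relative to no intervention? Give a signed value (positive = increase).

3540

Baseline:
  D = 62
  Q = 19
  J = 246 − 4·62 − 6·19 = -116
  L = 47 + 3·19 + 2·(-116) = -128
  X = 269 − 5·62 + 5·19 − 6·(-128) = 822
Option 1 (Q + 60):
  D = 62
  Q = 19 + 60 = 79
  J = 246 − 4·62 − 6·79 = -476
  L = 47 + 3·79 + 2·(-476) = -668
  X = 269 − 5·62 + 5·79 − 6·(-668) = 4362
Change in X: 4362 − 822 = 3540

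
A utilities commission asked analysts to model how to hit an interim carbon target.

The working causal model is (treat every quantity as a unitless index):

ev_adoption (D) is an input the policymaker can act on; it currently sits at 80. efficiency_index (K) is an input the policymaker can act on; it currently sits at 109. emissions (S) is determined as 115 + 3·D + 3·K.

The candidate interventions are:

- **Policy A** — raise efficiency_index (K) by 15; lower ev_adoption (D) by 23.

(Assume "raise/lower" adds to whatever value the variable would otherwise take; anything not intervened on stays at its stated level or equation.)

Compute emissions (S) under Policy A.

658

Policy A (K + 15, D − 23):
  D = 80 − 23 = 57
  K = 109 + 15 = 124
  S = 115 + 3·57 + 3·124 = 658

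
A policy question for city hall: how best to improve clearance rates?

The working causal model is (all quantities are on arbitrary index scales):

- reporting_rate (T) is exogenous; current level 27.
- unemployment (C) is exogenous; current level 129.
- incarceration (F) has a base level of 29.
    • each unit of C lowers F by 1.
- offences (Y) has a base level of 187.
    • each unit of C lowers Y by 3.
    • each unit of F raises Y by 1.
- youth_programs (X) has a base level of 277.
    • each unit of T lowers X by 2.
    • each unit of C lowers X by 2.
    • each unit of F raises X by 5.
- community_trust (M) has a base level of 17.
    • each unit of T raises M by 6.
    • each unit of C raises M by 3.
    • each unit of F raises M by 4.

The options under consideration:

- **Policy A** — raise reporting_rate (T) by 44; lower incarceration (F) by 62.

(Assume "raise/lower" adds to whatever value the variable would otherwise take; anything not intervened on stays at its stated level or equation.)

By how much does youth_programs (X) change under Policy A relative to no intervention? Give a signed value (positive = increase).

-398

Baseline:
  T = 27
  C = 129
  F = 29 − 129 = -100
  X = 277 − 2·27 − 2·129 + 5·(-100) = -535
Policy A (T + 44, F − 62):
  T = 27 + 44 = 71
  C = 129
  F = 29 − 129 (−62 from intervention) = -162
  X = 277 − 2·71 − 2·129 + 5·(-162) = -933
Change in X: -933 − (-535) = -398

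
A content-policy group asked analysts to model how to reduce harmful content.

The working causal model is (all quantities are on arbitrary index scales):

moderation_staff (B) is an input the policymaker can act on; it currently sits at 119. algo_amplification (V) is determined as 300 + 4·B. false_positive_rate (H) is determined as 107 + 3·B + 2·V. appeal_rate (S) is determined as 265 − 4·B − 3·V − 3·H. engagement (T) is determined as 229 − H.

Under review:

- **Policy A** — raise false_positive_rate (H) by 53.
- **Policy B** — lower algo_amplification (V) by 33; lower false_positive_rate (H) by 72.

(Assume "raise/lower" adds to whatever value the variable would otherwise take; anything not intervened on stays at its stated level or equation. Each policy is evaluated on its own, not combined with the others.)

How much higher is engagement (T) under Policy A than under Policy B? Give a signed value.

Policy A (H + 53):
  B = 119
  V = 300 + 4·119 = 776
  H = 107 + 3·119 + 2·776 (+53 from intervention) = 2069
  T = 229 − 2069 = -1840
Policy B (V − 33, H − 72):
  B = 119
  V = 300 + 4·119 (−33 from intervention) = 743
  H = 107 + 3·119 + 2·743 (−72 from intervention) = 1878
  T = 229 − 1878 = -1649
T: -1840 − (-1649) = -191

-191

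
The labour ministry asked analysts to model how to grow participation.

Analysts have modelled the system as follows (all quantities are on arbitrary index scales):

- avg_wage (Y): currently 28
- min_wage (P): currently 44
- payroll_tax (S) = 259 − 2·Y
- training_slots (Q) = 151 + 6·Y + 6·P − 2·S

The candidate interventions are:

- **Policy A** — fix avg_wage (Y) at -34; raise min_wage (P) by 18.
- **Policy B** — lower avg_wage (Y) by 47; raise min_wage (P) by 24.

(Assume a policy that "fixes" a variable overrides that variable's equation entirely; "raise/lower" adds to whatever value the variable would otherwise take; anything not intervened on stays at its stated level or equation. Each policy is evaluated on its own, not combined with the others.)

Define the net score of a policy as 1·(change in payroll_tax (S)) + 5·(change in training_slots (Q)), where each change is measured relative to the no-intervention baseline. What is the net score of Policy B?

-1536

Baseline:
  Y = 28
  P = 44
  S = 259 − 2·28 = 203
  Q = 151 + 6·28 + 6·44 − 2·203 = 177
Policy B (Y − 47, P + 24):
  Y = 28 − 47 = -19
  P = 44 + 24 = 68
  S = 259 − 2·(-19) = 297
  Q = 151 + 6·(-19) + 6·68 − 2·297 = -149
ΔS = 297 − 203 = 94; ΔQ = -149 − 177 = -326
Score = 1·94 + 5·(-326) = -1536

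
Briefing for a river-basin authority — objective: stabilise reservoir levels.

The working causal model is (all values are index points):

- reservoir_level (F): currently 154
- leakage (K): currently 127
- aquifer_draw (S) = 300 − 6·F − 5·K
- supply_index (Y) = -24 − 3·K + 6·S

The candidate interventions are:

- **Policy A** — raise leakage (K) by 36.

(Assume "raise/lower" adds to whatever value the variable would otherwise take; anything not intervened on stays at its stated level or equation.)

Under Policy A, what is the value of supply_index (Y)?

-9147

Policy A (K + 36):
  F = 154
  K = 127 + 36 = 163
  S = 300 − 6·154 − 5·163 = -1439
  Y = -24 − 3·163 + 6·(-1439) = -9147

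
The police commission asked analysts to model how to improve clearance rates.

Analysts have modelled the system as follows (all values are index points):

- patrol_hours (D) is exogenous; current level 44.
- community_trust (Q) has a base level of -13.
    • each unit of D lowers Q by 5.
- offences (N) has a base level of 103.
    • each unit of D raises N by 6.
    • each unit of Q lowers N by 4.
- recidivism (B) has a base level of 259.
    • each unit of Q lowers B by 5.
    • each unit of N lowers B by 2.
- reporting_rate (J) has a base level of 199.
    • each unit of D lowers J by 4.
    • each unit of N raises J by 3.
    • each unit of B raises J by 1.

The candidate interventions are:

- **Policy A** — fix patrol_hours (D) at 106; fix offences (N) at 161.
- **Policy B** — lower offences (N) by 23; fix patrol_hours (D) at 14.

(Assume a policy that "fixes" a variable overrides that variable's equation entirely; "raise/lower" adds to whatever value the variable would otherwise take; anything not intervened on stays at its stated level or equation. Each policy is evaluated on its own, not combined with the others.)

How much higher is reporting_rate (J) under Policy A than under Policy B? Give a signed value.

1597

Policy A (D := 106, N := 161):
  D = 106
  Q = -13 − 5·106 = -543
  N = 161
  B = 259 − 5·(-543) − 2·161 = 2652
  J = 199 − 4·106 + 3·161 + 2652 = 2910
Policy B (N − 23, D := 14):
  D = 14
  Q = -13 − 5·14 = -83
  N = 103 + 6·14 − 4·(-83) (−23 from intervention) = 496
  B = 259 − 5·(-83) − 2·496 = -318
  J = 199 − 4·14 + 3·496 + (-318) = 1313
J: 2910 − 1313 = 1597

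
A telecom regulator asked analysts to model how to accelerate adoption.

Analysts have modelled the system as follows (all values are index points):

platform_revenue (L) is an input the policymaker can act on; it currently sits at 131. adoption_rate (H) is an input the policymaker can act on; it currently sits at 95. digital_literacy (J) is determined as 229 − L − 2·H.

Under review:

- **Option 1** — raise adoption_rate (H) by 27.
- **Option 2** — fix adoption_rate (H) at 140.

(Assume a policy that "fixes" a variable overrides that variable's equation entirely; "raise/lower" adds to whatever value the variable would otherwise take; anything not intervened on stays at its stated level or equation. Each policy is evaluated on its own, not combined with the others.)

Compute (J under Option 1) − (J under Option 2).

36

Option 1 (H + 27):
  L = 131
  H = 95 + 27 = 122
  J = 229 − 131 − 2·122 = -146
Option 2 (H := 140):
  L = 131
  H = 140
  J = 229 − 131 − 2·140 = -182
J: -146 − (-182) = 36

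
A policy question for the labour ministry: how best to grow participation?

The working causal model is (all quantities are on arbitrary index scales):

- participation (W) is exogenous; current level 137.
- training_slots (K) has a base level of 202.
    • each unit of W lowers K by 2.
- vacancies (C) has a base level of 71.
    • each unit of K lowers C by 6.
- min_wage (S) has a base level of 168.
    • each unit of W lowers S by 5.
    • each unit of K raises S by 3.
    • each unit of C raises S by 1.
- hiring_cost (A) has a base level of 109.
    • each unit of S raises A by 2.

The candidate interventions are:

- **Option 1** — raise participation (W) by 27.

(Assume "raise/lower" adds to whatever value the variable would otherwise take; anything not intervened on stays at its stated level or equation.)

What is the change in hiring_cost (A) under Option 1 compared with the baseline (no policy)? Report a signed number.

54

Baseline:
  W = 137
  K = 202 − 2·137 = -72
  C = 71 − 6·(-72) = 503
  S = 168 − 5·137 + 3·(-72) + 503 = -230
  A = 109 + 2·(-230) = -351
Option 1 (W + 27):
  W = 137 + 27 = 164
  K = 202 − 2·164 = -126
  C = 71 − 6·(-126) = 827
  S = 168 − 5·164 + 3·(-126) + 827 = -203
  A = 109 + 2·(-203) = -297
Change in A: -297 − (-351) = 54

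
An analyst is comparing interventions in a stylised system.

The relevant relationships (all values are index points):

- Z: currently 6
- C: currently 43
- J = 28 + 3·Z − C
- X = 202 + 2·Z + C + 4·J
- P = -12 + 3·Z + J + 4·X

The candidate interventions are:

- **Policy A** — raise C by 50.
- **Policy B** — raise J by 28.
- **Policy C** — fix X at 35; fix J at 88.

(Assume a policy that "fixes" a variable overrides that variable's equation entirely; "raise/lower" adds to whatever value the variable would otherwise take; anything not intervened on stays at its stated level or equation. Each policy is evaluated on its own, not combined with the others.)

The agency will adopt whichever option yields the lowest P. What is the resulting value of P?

234

Policy A (C + 50):
  Z = 6
  C = 43 + 50 = 93
  J = 28 + 3·6 − 93 = -47
  X = 202 + 2·6 + 93 + 4·(-47) = 119
  P = -12 + 3·6 + (-47) + 4·119 = 435
Policy B (J + 28):
  Z = 6
  C = 43
  J = 28 + 3·6 − 43 (+28 from intervention) = 31
  X = 202 + 2·6 + 43 + 4·31 = 381
  P = -12 + 3·6 + 31 + 4·381 = 1561
Policy C (X := 35, J := 88):
  Z = 6
  C = 43
  J = 88
  X = 35
  P = -12 + 3·6 + 88 + 4·35 = 234
Comparing — Policy A: P=435, Policy B: P=1561, Policy C: P=234. Lowest is 234 (Policy C).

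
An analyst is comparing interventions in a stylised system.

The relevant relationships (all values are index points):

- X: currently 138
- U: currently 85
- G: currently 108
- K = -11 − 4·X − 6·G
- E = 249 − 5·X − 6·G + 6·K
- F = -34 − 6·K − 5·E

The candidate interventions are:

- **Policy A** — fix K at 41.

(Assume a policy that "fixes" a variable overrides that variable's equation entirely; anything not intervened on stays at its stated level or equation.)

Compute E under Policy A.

-843

Policy A (K := 41):
  X = 138
  G = 108
  K = 41
  E = 249 − 5·138 − 6·108 + 6·41 = -843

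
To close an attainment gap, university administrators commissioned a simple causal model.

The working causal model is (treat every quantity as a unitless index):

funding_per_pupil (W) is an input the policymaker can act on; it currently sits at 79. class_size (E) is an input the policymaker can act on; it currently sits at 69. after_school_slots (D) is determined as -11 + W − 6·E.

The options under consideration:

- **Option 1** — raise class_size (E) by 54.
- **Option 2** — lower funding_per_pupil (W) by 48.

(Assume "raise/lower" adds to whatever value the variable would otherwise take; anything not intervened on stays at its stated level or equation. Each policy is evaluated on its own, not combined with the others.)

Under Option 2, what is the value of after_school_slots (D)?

-394

Option 2 (W − 48):
  W = 79 − 48 = 31
  E = 69
  D = -11 + 31 − 6·69 = -394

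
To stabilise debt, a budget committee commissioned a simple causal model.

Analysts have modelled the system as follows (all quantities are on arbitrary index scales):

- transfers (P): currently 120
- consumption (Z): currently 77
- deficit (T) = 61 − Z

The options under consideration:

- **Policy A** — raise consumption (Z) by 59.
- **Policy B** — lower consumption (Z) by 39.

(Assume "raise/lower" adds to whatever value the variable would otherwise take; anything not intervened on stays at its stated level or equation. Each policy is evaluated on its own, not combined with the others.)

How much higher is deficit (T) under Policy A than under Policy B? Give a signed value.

-98

Policy A (Z + 59):
  Z = 77 + 59 = 136
  T = 61 − 136 = -75
Policy B (Z − 39):
  Z = 77 − 39 = 38
  T = 61 − 38 = 23
T: -75 − 23 = -98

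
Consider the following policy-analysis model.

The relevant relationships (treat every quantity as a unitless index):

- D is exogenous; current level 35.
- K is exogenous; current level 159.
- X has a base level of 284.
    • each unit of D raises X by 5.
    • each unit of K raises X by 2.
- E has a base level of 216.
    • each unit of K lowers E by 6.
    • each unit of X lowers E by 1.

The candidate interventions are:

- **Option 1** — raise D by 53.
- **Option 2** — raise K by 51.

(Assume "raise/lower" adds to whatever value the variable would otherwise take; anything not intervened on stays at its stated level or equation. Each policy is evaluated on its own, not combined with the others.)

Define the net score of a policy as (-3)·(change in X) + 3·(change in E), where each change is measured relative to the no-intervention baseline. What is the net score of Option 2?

Baseline:
  D = 35
  K = 159
  X = 284 + 5·35 + 2·159 = 777
  E = 216 − 6·159 − 777 = -1515
Option 2 (K + 51):
  D = 35
  K = 159 + 51 = 210
  X = 284 + 5·35 + 2·210 = 879
  E = 216 − 6·210 − 879 = -1923
ΔX = 879 − 777 = 102; ΔE = -1923 − (-1515) = -408
Score = (-3)·102 + 3·(-408) = -1530

-1530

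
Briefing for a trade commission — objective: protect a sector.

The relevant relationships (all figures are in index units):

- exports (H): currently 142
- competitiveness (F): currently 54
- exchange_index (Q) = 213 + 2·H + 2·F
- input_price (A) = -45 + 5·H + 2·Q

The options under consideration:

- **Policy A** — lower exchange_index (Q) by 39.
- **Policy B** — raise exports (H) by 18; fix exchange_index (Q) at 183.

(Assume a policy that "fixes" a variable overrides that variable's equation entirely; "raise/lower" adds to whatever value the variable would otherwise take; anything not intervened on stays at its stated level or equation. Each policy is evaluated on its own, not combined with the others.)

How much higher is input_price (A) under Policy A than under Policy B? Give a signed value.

Policy A (Q − 39):
  H = 142
  F = 54
  Q = 213 + 2·142 + 2·54 (−39 from intervention) = 566
  A = -45 + 5·142 + 2·566 = 1797
Policy B (H + 18, Q := 183):
  H = 142 + 18 = 160
  F = 54
  Q = 183
  A = -45 + 5·160 + 2·183 = 1121
A: 1797 − 1121 = 676

676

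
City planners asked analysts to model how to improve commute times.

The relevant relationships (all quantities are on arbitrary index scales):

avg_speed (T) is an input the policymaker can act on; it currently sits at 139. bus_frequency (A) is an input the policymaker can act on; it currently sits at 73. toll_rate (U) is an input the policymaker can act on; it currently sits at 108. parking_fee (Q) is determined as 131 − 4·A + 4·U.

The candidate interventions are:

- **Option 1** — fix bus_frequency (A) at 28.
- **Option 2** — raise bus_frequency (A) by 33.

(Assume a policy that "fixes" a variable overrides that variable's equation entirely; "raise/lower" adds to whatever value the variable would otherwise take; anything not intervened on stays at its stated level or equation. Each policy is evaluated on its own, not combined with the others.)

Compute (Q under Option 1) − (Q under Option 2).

Option 1 (A := 28):
  A = 28
  U = 108
  Q = 131 − 4·28 + 4·108 = 451
Option 2 (A + 33):
  A = 73 + 33 = 106
  U = 108
  Q = 131 − 4·106 + 4·108 = 139
Q: 451 − 139 = 312

312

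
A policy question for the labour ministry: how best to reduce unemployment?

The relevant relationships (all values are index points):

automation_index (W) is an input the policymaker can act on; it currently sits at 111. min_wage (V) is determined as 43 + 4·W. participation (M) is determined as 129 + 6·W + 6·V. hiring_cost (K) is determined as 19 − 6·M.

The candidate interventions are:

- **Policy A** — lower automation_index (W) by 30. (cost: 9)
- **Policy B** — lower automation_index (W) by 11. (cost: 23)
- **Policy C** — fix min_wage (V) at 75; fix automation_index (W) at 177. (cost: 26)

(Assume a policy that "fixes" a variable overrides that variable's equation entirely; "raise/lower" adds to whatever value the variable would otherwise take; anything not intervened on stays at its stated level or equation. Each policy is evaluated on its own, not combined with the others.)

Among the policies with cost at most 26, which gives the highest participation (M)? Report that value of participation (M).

3387

Policy A (W − 30):
  W = 111 − 30 = 81
  V = 43 + 4·81 = 367
  M = 129 + 6·81 + 6·367 = 2817
Policy B (W − 11):
  W = 111 − 11 = 100
  V = 43 + 4·100 = 443
  M = 129 + 6·100 + 6·443 = 3387
Policy C (V := 75, W := 177):
  W = 177
  V = 75
  M = 129 + 6·177 + 6·75 = 1641
Comparing — Policy A: M=2817, Policy B: M=3387, Policy C: M=1641. Highest is 3387 (Policy B).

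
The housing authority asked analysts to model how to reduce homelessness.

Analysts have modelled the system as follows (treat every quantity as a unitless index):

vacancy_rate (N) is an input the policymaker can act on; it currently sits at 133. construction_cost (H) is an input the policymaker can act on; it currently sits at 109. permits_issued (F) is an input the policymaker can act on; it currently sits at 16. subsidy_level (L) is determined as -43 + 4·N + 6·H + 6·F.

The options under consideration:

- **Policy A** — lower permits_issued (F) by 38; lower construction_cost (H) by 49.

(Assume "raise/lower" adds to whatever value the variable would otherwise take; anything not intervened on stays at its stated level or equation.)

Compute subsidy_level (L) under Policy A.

717

Policy A (F − 38, H − 49):
  N = 133
  H = 109 − 49 = 60
  F = 16 − 38 = -22
  L = -43 + 4·133 + 6·60 + 6·(-22) = 717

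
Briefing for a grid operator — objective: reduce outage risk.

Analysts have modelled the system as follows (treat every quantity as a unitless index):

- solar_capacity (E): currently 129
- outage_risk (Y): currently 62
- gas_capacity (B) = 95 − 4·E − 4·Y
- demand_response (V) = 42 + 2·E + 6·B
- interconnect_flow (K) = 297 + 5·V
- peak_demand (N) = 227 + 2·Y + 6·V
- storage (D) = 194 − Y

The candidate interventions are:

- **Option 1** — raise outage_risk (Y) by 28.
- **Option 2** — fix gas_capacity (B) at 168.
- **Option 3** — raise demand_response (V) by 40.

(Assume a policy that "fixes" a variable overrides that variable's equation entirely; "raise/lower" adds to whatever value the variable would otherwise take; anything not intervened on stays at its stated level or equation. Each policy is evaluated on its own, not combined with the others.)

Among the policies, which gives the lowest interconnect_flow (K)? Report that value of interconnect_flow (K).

-21633

Option 1 (Y + 28):
  E = 129
  Y = 62 + 28 = 90
  B = 95 − 4·129 − 4·90 = -781
  V = 42 + 2·129 + 6·(-781) = -4386
  K = 297 + 5·(-4386) = -21633
Option 2 (B := 168):
  E = 129
  Y = 62
  B = 168
  V = 42 + 2·129 + 6·168 = 1308
  K = 297 + 5·1308 = 6837
Option 3 (V + 40):
  E = 129
  Y = 62
  B = 95 − 4·129 − 4·62 = -669
  V = 42 + 2·129 + 6·(-669) (+40 from intervention) = -3674
  K = 297 + 5·(-3674) = -18073
Comparing — Option 1: K=-21633, Option 2: K=6837, Option 3: K=-18073. Lowest is -21633 (Option 1).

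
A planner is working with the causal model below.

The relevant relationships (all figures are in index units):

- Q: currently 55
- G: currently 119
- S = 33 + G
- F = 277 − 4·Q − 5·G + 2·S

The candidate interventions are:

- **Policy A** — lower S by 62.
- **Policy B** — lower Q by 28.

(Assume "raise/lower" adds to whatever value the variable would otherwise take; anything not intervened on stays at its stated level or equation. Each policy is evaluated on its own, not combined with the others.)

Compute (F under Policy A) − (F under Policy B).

-236

Policy A (S − 62):
  Q = 55
  G = 119
  S = 33 + 119 (−62 from intervention) = 90
  F = 277 − 4·55 − 5·119 + 2·90 = -358
Policy B (Q − 28):
  Q = 55 − 28 = 27
  G = 119
  S = 33 + 119 = 152
  F = 277 − 4·27 − 5·119 + 2·152 = -122
F: -358 − (-122) = -236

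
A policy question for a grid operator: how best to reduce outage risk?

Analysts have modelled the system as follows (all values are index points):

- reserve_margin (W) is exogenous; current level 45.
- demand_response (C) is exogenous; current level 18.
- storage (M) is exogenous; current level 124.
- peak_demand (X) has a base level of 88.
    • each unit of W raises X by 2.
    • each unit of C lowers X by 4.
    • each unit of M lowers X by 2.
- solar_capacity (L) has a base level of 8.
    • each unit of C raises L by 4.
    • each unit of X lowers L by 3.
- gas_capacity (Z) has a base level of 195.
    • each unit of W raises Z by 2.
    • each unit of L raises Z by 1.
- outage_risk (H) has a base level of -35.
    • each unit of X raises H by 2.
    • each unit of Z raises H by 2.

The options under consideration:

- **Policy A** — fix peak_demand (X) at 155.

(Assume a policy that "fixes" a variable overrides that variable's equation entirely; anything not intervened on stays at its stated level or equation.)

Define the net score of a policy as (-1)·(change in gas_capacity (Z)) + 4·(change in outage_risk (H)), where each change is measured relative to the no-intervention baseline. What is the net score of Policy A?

-3861

Baseline:
  W = 45
  C = 18
  M = 124
  X = 88 + 2·45 − 4·18 − 2·124 = -142
  L = 8 + 4·18 − 3·(-142) = 506
  Z = 195 + 2·45 + 506 = 791
  H = -35 + 2·(-142) + 2·791 = 1263
Policy A (X := 155):
  W = 45
  C = 18
  M = 124
  X = 155
  L = 8 + 4·18 − 3·155 = -385
  Z = 195 + 2·45 + (-385) = -100
  H = -35 + 2·155 + 2·(-100) = 75
ΔZ = -100 − 791 = -891; ΔH = 75 − 1263 = -1188
Score = (-1)·(-891) + 4·(-1188) = -3861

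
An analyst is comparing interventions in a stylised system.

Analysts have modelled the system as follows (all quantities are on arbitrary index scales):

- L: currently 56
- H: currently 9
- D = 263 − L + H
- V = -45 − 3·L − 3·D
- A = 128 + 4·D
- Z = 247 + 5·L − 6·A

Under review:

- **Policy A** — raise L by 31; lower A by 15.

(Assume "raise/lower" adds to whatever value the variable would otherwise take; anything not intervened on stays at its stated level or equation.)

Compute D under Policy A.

Policy A (L + 31, A − 15):
  L = 56 + 31 = 87
  H = 9
  D = 263 − 87 + 9 = 185

185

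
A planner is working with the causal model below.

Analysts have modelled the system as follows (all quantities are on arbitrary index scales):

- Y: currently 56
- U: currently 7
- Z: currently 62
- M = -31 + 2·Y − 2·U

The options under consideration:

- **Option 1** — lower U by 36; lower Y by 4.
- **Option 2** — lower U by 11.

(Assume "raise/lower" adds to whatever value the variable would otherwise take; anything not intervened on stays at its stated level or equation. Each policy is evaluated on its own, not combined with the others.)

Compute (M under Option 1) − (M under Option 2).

42

Option 1 (U − 36, Y − 4):
  Y = 56 − 4 = 52
  U = 7 − 36 = -29
  M = -31 + 2·52 − 2·(-29) = 131
Option 2 (U − 11):
  Y = 56
  U = 7 − 11 = -4
  M = -31 + 2·56 − 2·(-4) = 89
M: 131 − 89 = 42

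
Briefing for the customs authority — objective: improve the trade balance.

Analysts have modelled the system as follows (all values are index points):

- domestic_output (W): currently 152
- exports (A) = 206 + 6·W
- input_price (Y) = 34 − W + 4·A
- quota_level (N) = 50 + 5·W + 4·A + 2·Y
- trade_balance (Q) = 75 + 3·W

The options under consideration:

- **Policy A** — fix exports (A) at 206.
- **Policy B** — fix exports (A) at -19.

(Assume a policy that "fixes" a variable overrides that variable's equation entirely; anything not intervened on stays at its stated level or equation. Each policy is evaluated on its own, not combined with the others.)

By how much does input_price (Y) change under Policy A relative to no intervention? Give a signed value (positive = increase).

-3648

Baseline:
  W = 152
  A = 206 + 6·152 = 1118
  Y = 34 − 152 + 4·1118 = 4354
Policy A (A := 206):
  W = 152
  A = 206
  Y = 34 − 152 + 4·206 = 706
Change in Y: 706 − 4354 = -3648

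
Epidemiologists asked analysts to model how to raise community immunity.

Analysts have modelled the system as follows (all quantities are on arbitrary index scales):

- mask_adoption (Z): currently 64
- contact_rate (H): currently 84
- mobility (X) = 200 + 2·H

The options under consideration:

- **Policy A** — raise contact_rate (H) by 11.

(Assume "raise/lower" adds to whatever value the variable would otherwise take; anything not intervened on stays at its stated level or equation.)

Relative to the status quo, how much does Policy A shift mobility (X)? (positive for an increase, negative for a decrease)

Baseline:
  H = 84
  X = 200 + 2·84 = 368
Policy A (H + 11):
  H = 84 + 11 = 95
  X = 200 + 2·95 = 390
Change in X: 390 − 368 = 22

22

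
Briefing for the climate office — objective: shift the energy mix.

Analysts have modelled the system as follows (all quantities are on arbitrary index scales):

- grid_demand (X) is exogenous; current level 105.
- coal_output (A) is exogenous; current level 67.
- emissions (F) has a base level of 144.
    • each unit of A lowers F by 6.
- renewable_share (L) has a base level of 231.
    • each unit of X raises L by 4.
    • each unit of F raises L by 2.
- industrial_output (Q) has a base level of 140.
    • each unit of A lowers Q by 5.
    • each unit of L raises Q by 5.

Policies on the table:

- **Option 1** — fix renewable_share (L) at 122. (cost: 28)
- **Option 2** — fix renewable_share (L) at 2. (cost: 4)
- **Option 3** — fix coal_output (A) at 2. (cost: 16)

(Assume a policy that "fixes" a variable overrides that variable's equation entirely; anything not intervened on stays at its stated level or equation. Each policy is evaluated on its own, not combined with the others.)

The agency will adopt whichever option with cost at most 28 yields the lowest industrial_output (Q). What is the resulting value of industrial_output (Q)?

-185

Option 1 (L := 122):
  X = 105
  A = 67
  F = 144 − 6·67 = -258
  L = 122
  Q = 140 − 5·67 + 5·122 = 415
Option 2 (L := 2):
  X = 105
  A = 67
  F = 144 − 6·67 = -258
  L = 2
  Q = 140 − 5·67 + 5·2 = -185
Option 3 (A := 2):
  X = 105
  A = 2
  F = 144 − 6·2 = 132
  L = 231 + 4·105 + 2·132 = 915
  Q = 140 − 5·2 + 5·915 = 4705
Comparing — Option 1: Q=415, Option 2: Q=-185, Option 3: Q=4705. Lowest is -185 (Option 2).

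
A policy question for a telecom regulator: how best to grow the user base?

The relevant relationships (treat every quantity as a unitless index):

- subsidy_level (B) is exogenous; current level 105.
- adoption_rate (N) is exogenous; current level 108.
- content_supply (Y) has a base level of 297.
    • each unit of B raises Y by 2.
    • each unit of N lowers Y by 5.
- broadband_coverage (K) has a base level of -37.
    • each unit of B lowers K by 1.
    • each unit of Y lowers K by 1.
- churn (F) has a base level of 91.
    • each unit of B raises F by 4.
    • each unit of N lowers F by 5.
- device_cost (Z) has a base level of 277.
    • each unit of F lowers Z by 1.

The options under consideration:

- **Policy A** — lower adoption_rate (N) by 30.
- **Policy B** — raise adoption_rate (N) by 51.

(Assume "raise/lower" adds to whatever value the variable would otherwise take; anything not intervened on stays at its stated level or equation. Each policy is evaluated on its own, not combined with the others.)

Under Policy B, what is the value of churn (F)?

Policy B (N + 51):
  B = 105
  N = 108 + 51 = 159
  F = 91 + 4·105 − 5·159 = -284

-284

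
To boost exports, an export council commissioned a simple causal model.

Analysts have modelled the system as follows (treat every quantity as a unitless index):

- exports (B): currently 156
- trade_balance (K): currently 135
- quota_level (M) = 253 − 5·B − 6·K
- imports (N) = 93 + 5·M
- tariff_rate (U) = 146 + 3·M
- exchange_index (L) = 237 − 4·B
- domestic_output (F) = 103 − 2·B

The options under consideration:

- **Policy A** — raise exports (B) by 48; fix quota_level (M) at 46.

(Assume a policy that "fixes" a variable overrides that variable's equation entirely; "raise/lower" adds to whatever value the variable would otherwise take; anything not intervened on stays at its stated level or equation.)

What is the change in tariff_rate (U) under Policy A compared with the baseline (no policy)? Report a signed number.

Baseline:
  B = 156
  K = 135
  M = 253 − 5·156 − 6·135 = -1337
  U = 146 + 3·(-1337) = -3865
Policy A (B + 48, M := 46):
  B = 156 + 48 = 204
  K = 135
  M = 46
  U = 146 + 3·46 = 284
Change in U: 284 − (-3865) = 4149

4149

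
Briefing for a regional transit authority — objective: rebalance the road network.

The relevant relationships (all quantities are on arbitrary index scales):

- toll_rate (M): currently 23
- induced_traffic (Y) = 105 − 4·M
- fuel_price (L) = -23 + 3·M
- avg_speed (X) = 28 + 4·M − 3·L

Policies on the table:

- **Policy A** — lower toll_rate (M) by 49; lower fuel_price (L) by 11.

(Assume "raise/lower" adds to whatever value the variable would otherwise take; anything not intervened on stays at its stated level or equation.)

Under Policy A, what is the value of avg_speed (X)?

Policy A (M − 49, L − 11):
  M = 23 − 49 = -26
  L = -23 + 3·(-26) (−11 from intervention) = -112
  X = 28 + 4·(-26) − 3·(-112) = 260

260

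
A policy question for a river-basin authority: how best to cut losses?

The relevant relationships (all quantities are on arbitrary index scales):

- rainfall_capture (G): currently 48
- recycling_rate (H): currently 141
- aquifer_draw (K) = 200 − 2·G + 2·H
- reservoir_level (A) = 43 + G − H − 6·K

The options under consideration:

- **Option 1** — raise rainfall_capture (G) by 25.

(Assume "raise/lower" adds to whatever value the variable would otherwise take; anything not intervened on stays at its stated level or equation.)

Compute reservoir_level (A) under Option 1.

Option 1 (G + 25):
  G = 48 + 25 = 73
  H = 141
  K = 200 − 2·73 + 2·141 = 336
  A = 43 + 73 − 141 − 6·336 = -2041

-2041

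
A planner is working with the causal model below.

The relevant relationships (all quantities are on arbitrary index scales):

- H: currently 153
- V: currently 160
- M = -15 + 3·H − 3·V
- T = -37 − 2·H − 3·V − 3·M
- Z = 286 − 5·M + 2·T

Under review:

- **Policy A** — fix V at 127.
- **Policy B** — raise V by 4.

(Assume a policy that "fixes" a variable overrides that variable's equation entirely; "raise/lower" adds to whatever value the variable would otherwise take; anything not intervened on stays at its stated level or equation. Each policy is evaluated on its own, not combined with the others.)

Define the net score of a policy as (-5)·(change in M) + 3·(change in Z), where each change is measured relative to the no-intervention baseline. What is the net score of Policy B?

Baseline:
  H = 153
  V = 160
  M = -15 + 3·153 − 3·160 = -36
  T = -37 − 2·153 − 3·160 − 3·(-36) = -715
  Z = 286 − 5·(-36) + 2·(-715) = -964
Policy B (V + 4):
  H = 153
  V = 160 + 4 = 164
  M = -15 + 3·153 − 3·164 = -48
  T = -37 − 2·153 − 3·164 − 3·(-48) = -691
  Z = 286 − 5·(-48) + 2·(-691) = -856
ΔM = -48 − (-36) = -12; ΔZ = -856 − (-964) = 108
Score = (-5)·(-12) + 3·108 = 384

384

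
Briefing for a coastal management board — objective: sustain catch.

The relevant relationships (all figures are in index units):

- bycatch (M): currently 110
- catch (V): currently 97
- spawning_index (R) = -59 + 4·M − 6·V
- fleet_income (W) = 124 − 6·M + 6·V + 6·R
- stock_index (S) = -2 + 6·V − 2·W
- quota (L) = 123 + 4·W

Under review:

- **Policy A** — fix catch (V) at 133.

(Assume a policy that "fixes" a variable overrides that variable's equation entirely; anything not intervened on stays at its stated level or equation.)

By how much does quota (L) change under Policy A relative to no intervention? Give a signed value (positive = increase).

Baseline:
  M = 110
  V = 97
  R = -59 + 4·110 − 6·97 = -201
  W = 124 − 6·110 + 6·97 + 6·(-201) = -1160
  L = 123 + 4·(-1160) = -4517
Policy A (V := 133):
  M = 110
  V = 133
  R = -59 + 4·110 − 6·133 = -417
  W = 124 − 6·110 + 6·133 + 6·(-417) = -2240
  L = 123 + 4·(-2240) = -8837
Change in L: -8837 − (-4517) = -4320

-4320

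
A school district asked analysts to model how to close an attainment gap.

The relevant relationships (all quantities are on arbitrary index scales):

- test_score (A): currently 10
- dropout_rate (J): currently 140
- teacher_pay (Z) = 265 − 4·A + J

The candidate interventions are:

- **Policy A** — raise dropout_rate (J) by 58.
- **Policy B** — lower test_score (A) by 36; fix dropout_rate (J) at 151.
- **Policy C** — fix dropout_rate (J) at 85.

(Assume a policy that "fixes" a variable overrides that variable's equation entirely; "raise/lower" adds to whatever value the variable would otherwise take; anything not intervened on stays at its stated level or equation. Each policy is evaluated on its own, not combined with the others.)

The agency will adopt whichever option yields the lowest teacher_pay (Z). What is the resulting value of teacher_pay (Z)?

Policy A (J + 58):
  A = 10
  J = 140 + 58 = 198
  Z = 265 − 4·10 + 198 = 423
Policy B (A − 36, J := 151):
  A = 10 − 36 = -26
  J = 151
  Z = 265 − 4·(-26) + 151 = 520
Policy C (J := 85):
  A = 10
  J = 85
  Z = 265 − 4·10 + 85 = 310
Comparing — Policy A: Z=423, Policy B: Z=520, Policy C: Z=310. Lowest is 310 (Policy C).

310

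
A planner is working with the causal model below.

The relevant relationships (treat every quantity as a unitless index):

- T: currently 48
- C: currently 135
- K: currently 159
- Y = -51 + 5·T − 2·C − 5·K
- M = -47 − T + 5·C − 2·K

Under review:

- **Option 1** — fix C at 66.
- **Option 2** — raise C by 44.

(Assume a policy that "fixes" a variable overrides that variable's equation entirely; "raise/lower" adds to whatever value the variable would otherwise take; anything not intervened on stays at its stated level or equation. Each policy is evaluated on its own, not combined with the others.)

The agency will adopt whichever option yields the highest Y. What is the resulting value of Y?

-738

Option 1 (C := 66):
  T = 48
  C = 66
  K = 159
  Y = -51 + 5·48 − 2·66 − 5·159 = -738
Option 2 (C + 44):
  T = 48
  C = 135 + 44 = 179
  K = 159
  Y = -51 + 5·48 − 2·179 − 5·159 = -964
Comparing — Option 1: Y=-738, Option 2: Y=-964. Highest is -738 (Option 1).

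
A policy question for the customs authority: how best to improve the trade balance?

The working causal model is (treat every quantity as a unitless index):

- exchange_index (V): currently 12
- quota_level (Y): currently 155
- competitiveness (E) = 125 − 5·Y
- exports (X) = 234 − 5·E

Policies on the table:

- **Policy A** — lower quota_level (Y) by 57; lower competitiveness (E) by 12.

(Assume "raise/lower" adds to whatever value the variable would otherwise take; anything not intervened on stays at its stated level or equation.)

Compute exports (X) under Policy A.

Policy A (Y − 57, E − 12):
  Y = 155 − 57 = 98
  E = 125 − 5·98 (−12 from intervention) = -377
  X = 234 − 5·(-377) = 2119

2119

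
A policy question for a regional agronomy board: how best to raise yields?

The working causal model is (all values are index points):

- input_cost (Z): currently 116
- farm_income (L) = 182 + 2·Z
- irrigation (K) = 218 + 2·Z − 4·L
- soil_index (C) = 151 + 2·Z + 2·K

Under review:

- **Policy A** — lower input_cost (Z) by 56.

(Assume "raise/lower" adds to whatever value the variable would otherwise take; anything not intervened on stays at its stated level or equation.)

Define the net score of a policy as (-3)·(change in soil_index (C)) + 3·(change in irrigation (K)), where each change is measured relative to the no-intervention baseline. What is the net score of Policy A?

-672

Baseline:
  Z = 116
  L = 182 + 2·116 = 414
  K = 218 + 2·116 − 4·414 = -1206
  C = 151 + 2·116 + 2·(-1206) = -2029
Policy A (Z − 56):
  Z = 116 − 56 = 60
  L = 182 + 2·60 = 302
  K = 218 + 2·60 − 4·302 = -870
  C = 151 + 2·60 + 2·(-870) = -1469
ΔC = -1469 − (-2029) = 560; ΔK = -870 − (-1206) = 336
Score = (-3)·560 + 3·336 = -672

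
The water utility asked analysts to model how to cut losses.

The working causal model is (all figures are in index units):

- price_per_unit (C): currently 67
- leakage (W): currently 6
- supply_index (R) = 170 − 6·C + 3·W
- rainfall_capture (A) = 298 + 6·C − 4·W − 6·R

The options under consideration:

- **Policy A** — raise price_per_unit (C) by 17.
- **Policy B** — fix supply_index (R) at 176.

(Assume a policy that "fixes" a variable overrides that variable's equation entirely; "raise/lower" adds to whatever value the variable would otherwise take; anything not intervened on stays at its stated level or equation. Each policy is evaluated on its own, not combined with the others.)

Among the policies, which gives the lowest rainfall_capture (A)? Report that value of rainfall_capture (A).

-380

Policy A (C + 17):
  C = 67 + 17 = 84
  W = 6
  R = 170 − 6·84 + 3·6 = -316
  A = 298 + 6·84 − 4·6 − 6·(-316) = 2674
Policy B (R := 176):
  C = 67
  W = 6
  R = 176
  A = 298 + 6·67 − 4·6 − 6·176 = -380
Comparing — Policy A: A=2674, Policy B: A=-380. Lowest is -380 (Policy B).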